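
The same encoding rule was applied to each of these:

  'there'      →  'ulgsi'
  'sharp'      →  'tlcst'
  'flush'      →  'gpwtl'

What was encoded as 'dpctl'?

Shifts by position in there: pos 0: t→u (+1), pos 1: h→l (+4), pos 2: e→g (+2), pos 3: r→s (+1), pos 4: e→i (+4) — repeating every 3. A repeating key of period 3 is used — shifts +1, +4, +2 over and over.
Undoing it on dpctl: d−1=c, p−4=l, c−2=a, t−1=s, l−4=h.

clash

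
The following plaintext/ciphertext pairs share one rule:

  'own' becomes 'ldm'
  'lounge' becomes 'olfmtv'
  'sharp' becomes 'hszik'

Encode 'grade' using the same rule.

Each pair mirrors across the alphabet (o↔l, w↔d, n↔m): positions sum to 25. Letters are reflected about the middle of the alphabet (position → 25−position): Atbash.
For grade: g↔t, r↔i, a↔z, d↔w, e↔v.

tizwv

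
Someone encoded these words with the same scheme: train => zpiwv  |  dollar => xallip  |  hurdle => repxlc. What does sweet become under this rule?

uoccz

t(19)→z(25) and r(17)→p(15) fit y≡5x+8 (mod 26); the inverse of 5 mod 26 is 21. Each letter's alphabet position (a=0..z=25) is mapped through 5·x+8 mod 26 — an affine cipher.
On sweet: s(18)→5·18+8≡20=u; w(22)→5·22+8≡14=o; e(4)→5·4+8≡2=c; e(4)→5·4+8≡2=c; t(19)→5·19+8≡25=z (all mod 26).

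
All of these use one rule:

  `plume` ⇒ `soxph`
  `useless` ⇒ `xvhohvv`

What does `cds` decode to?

zap

Compare letters: p→s is +3, l→o is +3, u→x is +3 — a constant shift. This is a Caesar cipher with shift 3.
Undoing it on cds: c−3=z, d−3=a, s−3=p.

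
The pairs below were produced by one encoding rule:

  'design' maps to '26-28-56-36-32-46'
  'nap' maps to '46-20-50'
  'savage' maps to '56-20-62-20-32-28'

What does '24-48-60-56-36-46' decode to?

With a=1..z=26, the number is 2·pos + 18.
Decoding 24-48-60-56-36-46: 24→(24−18)÷2=3=c, 48→(48−18)÷2=15=o, 60→(60−18)÷2=21=u, 56→(56−18)÷2=19=s, 36→(36−18)÷2=9=i, 46→(46−18)÷2=14=n.

cousin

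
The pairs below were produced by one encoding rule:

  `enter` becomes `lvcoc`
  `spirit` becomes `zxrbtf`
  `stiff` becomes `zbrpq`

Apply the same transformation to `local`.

swlkw

In enter: e→l is +7, n→v is +8, t→c is +9, e→o is +10 — the shift increases by 1 each position. Each letter shifts forward by (position + 7), i.e. 7, 8, 9, … — the shift grows by one for each successive letter.
For local: l+7=s, o+8=w, c+9=l, a+10=k, l+11=w.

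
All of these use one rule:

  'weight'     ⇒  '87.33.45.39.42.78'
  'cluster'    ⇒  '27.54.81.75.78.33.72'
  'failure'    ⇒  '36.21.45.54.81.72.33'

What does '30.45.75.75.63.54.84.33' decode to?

dissolve

w(#23)→87 and e(#5)→33: differences scale by 3, so n = 3·pos + 18. With a=1..z=26, the number is 3·pos + 18.
Decoding 30.45.75.75.63.54.84.33: 30→(30−18)÷3=4=d, 45→(45−18)÷3=9=i, 75→(75−18)÷3=19=s, 75→(75−18)÷3=19=s, 63→(63−18)÷3=15=o, 54→(54−18)÷3=12=l, 84→(84−18)÷3=22=v, 33→(33−18)÷3=5=e.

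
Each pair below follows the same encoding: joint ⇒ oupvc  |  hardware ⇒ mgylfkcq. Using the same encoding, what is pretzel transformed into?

In joint: j→o is +5, o→u is +6, i→p is +7, n→v is +8 — the shift increases by 1 each position. Each letter shifts forward by (position + 5), i.e. 5, 6, 7, … — the shift grows by one for each successive letter.
On pretzel: p+5=u, r+6=x, e+7=l, t+8=b, z+9=i, e+10=o, l+11=w.

uxlbiow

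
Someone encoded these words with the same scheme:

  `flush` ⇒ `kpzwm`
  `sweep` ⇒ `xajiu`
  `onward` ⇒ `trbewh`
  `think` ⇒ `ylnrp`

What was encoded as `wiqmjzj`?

relieve

Shifts by position in flush: pos 0: f→k (+5), pos 1: l→p (+4), pos 2: u→z (+5), pos 3: s→w (+4) — repeating every 2. The shifts repeat in a cycle of length 2: positions 0,1,… shift by +5, +4, then the pattern repeats.
Undoing it on wiqmjzj: w−5=r, i−4=e, q−5=l, m−4=i, j−5=e, z−4=v, j−5=e.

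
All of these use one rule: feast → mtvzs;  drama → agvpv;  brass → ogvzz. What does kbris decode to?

This is an affine cipher: with a=0,…,z=25, each position x becomes (19x+21) mod 26.
Reversing it on kbris: k(10)→11·(10−21)≡9=j; b(1)→11·(1−21)≡14=o; r(17)→11·(17−21)≡8=i; i(8)→11·(8−21)≡13=n; s(18)→11·(18−21)≡19=t (all mod 26).

joint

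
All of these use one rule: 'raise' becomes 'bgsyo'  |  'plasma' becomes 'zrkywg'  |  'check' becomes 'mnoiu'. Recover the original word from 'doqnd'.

tight

Shifts by position in raise: pos 0: r→b (+10), pos 1: a→g (+6), pos 2: i→s (+10), pos 3: s→y (+6) — repeating every 2. The shifts repeat in a cycle of length 2: positions 0,1,… shift by +10, +6, then the pattern repeats.
Reversing it on doqnd: d−10=t, o−6=i, q−10=g, n−6=h, d−10=t.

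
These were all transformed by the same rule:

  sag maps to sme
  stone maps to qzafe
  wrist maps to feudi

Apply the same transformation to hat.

fmt

The output letters match the input read backwards, each shifted +12: sag reversed is gas. The word is reversed, then every letter is shifted forward by 12.
On hat: reverse → tah; then shift: t+12=f, a+12=m, h+12=t.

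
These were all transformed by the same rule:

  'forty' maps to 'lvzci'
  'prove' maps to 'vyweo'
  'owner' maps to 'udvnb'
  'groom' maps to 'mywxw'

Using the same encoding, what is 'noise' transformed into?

tvqbo

In forty: f→l is +6, o→v is +7, r→z is +8, t→c is +9 — the shift increases by 1 each position. Letter i (0-indexed) is shifted by i+6, so successive shifts are 6, 7, 8, ….
On noise: n+6=t, o+7=v, i+8=q, s+9=b, e+10=o.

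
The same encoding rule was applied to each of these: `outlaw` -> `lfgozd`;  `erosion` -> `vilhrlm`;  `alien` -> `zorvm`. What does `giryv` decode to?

tribe

Each pair mirrors across the alphabet (o↔l, u↔f, t↔g): positions sum to 25. Each letter is replaced by its mirror in the alphabet: a↔z, b↔y, c↔x, and so on (the Atbash cipher).
Decoding giryv: g↔t, i↔r, r↔i, y↔b, v↔e.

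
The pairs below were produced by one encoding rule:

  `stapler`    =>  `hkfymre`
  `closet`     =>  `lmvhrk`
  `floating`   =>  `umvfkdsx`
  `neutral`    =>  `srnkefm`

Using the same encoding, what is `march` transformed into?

s(18)→h(7) and t(19)→k(10) fit y≡3x+5 (mod 26); the inverse of 3 mod 26 is 9. Treating letters as 0–25, the rule is x ↦ 3x + 5 (mod 26).
Applying it to march: m(12)→3·12+5≡15=p; a(0)→3·0+5≡5=f; r(17)→3·17+5≡4=e; c(2)→3·2+5≡11=l; h(7)→3·7+5≡0=a (all mod 26).

pfela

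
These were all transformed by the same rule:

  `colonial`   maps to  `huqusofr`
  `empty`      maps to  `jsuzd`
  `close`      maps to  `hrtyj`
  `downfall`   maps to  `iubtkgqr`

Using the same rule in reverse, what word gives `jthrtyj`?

Shifts by position in colonial: pos 0: c→h (+5), pos 1: o→u (+6), pos 2: l→q (+5), pos 3: o→u (+6) — repeating every 2. A repeating key of period 2 is used — shifts +5, +6 over and over.
Decoding jthrtyj: j−5=e, t−6=n, h−5=c, r−6=l, t−5=o, y−6=s, j−5=e.

enclose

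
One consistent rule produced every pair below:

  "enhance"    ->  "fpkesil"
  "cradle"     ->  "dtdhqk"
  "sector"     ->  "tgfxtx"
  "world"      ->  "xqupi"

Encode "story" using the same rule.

tvrvd

In enhance: e→f is +1, n→p is +2, h→k is +3, a→e is +4 — the shift increases by 1 each position. Each letter shifts forward by (position + 1), i.e. 1, 2, 3, … — the shift grows by one for each successive letter.
For story: s+1=t, t+2=v, o+3=r, r+4=v, y+5=d.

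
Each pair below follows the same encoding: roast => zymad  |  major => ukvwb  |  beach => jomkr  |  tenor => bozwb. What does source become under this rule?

aygzmq

Shifts by position in roast: pos 0: r→z (+8), pos 1: o→y (+10), pos 2: a→m (+12), pos 3: s→a (+8), pos 4: t→d (+10) — repeating every 3. The shifts repeat in a cycle of length 3: positions 0,1,… shift by +8, +10, +12, then the pattern repeats.
Applying it to source: s+8=a, o+10=y, u+12=g, r+8=z, c+10=m, e+12=q.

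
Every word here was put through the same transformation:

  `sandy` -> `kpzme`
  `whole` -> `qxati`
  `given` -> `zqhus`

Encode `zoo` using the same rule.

The word is reversed, then every letter is shifted forward by 12.
Applying it to zoo: reverse → ooz; then shift: o+12=a, o+12=a, z+12=l.

aal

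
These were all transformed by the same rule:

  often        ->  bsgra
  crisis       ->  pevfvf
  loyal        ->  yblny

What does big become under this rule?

ovt

Compare letters: o→b is +13, f→s is +13, t→g is +13 — a constant shift. Every letter moves 13 places later in the alphabet, wrapping around z→a.
On big: b+13=o, i+13=v, g+13=t.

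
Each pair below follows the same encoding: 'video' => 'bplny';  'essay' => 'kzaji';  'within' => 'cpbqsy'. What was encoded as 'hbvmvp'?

In video: v→b is +6, i→p is +7, d→l is +8, e→n is +9 — the shift increases by 1 each position. Letter i (0-indexed) is shifted by i+6, so successive shifts are 6, 7, 8, ….
Decoding hbvmvp: h−6=b, b−7=u, v−8=n, m−9=d, v−10=l, p−11=e.

bundle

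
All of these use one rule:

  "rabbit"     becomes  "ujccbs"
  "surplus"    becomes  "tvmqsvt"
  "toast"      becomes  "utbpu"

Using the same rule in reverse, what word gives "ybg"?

Read the word backwards and shift each letter +1.
Reversing it on ybg: shift back: y−1=x, b−1=a, g−1=f → xaf; then reverse → fax.

fax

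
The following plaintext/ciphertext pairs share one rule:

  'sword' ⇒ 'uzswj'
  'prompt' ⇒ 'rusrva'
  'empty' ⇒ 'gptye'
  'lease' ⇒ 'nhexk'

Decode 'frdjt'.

dozen

In sword: s→u is +2, w→z is +3, o→s is +4, r→w is +5 — the shift increases by 1 each position. Each letter shifts forward by (position + 2), i.e. 2, 3, 4, … — the shift grows by one for each successive letter.
Undoing it on frdjt: f−2=d, r−3=o, d−4=z, j−5=e, t−6=n.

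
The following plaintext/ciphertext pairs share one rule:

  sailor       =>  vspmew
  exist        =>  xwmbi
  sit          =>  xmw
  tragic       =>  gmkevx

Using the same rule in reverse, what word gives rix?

Read the word backwards and shift each letter +4.
Reversing it on rix: shift back: r−4=n, i−4=e, x−4=t → net; then reverse → ten.

ten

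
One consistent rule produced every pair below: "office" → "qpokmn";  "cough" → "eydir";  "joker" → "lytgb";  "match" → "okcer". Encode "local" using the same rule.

nylcv

Shifts by position in office: pos 0: o→q (+2), pos 1: f→p (+10), pos 2: f→o (+9), pos 3: i→k (+2), pos 4: c→m (+10), pos 5: e→n (+9) — repeating every 3. It's a Vigenère-style cipher with numeric key [2,10,9]: position i shifts by key[i mod 3].
Applying it to local: l+2=n, o+10=y, c+9=l, a+2=c, l+10=v.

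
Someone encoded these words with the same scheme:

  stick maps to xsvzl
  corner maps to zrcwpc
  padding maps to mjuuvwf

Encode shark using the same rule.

xajcl

Each letter's alphabet position (a=0..z=25) is mapped through 21·x+9 mod 26 — an affine cipher.
On shark: s(18)→21·18+9≡23=x; h(7)→21·7+9≡0=a; a(0)→21·0+9≡9=j; r(17)→21·17+9≡2=c; k(10)→21·10+9≡11=l (all mod 26).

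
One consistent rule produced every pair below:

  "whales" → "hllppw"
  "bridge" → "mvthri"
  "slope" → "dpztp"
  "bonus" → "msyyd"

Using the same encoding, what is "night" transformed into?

ymrle

Shifts by position in whales: pos 0: w→h (+11), pos 1: h→l (+4), pos 2: a→l (+11), pos 3: l→p (+4) — repeating every 2. It's a Vigenère-style cipher with numeric key [11,4]: position i shifts by key[i mod 2].
For night: n+11=y, i+4=m, g+11=r, h+4=l, t+11=e.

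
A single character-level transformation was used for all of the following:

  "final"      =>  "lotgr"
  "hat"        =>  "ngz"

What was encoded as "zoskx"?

Compare letters: f→l is +6, i→o is +6, n→t is +6 — a constant shift. It's a constant shift of +6 (ROT6).
Undoing it on zoskx: z−6=t, o−6=i, s−6=m, k−6=e, x−6=r.

timer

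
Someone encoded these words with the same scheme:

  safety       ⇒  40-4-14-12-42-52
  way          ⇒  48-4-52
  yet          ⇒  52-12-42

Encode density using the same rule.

The formula is n = 2×(alphabet index, a=1) + 2.
Applying it to density: d=4→10, e=5→12, n=14→30, s=19→40, i=9→20, t=20→42, y=25→52.

10-12-30-40-20-42-52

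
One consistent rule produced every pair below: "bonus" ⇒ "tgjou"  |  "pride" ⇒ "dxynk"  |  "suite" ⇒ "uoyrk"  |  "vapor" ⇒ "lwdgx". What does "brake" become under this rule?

This is an affine cipher: with a=0,…,z=25, each position x becomes (23x+22) mod 26.
On brake: b(1)→23·1+22≡19=t; r(17)→23·17+22≡23=x; a(0)→23·0+22≡22=w; k(10)→23·10+22≡18=s; e(4)→23·4+22≡10=k (all mod 26).

txwsk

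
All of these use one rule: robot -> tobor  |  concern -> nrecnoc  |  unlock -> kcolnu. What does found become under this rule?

dnuof

The output letters match the input read backwards: robot reversed is tobor. It's just the letters in reverse order.
On found: reverse → dnuof.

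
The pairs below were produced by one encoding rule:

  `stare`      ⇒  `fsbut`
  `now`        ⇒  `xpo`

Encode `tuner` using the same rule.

The output letters match the input read backwards, each shifted +1: stare reversed is erats. The word is reversed, then every letter is shifted forward by 1.
On tuner: reverse → renut; then shift: r+1=s, e+1=f, n+1=o, u+1=v, t+1=u.

sfovu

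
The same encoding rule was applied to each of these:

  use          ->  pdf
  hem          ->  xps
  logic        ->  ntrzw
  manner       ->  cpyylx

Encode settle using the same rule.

pweepd

The output letters match the input read backwards, each shifted +11: use reversed is esu. Read the word backwards and shift each letter +11.
On settle: reverse → elttes; then shift: e+11=p, l+11=w, t+11=e, t+11=e, e+11=p, s+11=d.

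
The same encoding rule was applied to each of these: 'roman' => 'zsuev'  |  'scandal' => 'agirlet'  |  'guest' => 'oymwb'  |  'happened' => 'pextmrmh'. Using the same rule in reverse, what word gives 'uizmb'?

merit

Shifts by position in roman: pos 0: r→z (+8), pos 1: o→s (+4), pos 2: m→u (+8), pos 3: a→e (+4) — repeating every 2. The shifts repeat in a cycle of length 2: positions 0,1,… shift by +8, +4, then the pattern repeats.
Decoding uizmb: u−8=m, i−4=e, z−8=r, m−4=i, b−8=t.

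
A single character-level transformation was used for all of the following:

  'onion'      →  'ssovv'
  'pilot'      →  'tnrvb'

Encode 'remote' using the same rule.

vjsvbn

In onion: o→s is +4, n→s is +5, i→o is +6, o→v is +7 — the shift increases by 1 each position. The shift increases by 1 at each position, starting from +4: 4, 5, 6, ….
Applying it to remote: r+4=v, e+5=j, m+6=s, o+7=v, t+8=b, e+9=n.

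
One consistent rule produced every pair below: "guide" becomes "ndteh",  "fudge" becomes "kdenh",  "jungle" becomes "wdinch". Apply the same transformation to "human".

qdfvi

g(6)→n(13) and u(20)→d(3) fit y≡3x+21 (mod 26); the inverse of 3 mod 26 is 9. Treating letters as 0–25, the rule is x ↦ 3x + 21 (mod 26).
Applying it to human: h(7)→3·7+21≡16=q; u(20)→3·20+21≡3=d; m(12)→3·12+21≡5=f; a(0)→3·0+21≡21=v; n(13)→3·13+21≡8=i (all mod 26).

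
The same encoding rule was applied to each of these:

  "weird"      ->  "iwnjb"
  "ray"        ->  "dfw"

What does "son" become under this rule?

stx

The output letters match the input read backwards, each shifted +5: weird reversed is driew. Two steps: reverse the string, then apply a Caesar shift of +5.
Applying it to son: reverse → nos; then shift: n+5=s, o+5=t, s+5=x.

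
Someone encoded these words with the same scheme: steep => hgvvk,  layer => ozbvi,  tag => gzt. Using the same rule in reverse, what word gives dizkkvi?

Each pair mirrors across the alphabet (s↔h, t↔g, e↔v): positions sum to 25. Letters are reflected about the middle of the alphabet (position → 25−position): Atbash.
Decoding dizkkvi: d↔w, i↔r, z↔a, k↔p, k↔p, v↔e, i↔r.

wrapper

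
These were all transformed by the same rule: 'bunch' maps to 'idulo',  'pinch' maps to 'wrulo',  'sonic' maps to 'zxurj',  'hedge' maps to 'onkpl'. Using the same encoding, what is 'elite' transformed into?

The shifts repeat in a cycle of length 2: positions 0,1,… shift by +7, +9, then the pattern repeats.
For elite: e+7=l, l+9=u, i+7=p, t+9=c, e+7=l.

lupcl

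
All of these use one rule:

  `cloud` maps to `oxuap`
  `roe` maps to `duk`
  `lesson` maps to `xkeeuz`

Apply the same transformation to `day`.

The shift depends on letter class: consonant c→o is +12, but vowel o→u is +6. Two shifts are in play — +6 for a/e/i/o/u, +12 for every other letter.
For day: d(cons)+12=p, a(vowel)+6=g, y(cons)+12=k.

pgk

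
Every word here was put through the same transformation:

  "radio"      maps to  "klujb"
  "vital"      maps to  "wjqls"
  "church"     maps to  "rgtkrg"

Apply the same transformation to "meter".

vxqxk

Treating letters as 0–25, the rule is x ↦ 3x + 11 (mod 26).
On meter: m(12)→3·12+11≡21=v; e(4)→3·4+11≡23=x; t(19)→3·19+11≡16=q; e(4)→3·4+11≡23=x; r(17)→3·17+11≡10=k (all mod 26).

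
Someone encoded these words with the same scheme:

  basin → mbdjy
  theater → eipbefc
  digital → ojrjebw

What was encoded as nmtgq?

Shifts by position in basin: pos 0: b→m (+11), pos 1: a→b (+1), pos 2: s→d (+11), pos 3: i→j (+1) — repeating every 2. It's a Vigenère-style cipher with numeric key [11,1]: position i shifts by key[i mod 2].
Undoing it on nmtgq: n−11=c, m−1=l, t−11=i, g−1=f, q−11=f.

cliff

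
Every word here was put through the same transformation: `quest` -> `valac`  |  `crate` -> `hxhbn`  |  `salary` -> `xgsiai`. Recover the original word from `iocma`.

In quest: q→v is +5, u→a is +6, e→l is +7, s→a is +8 — the shift increases by 1 each position. Letter i (0-indexed) is shifted by i+5, so successive shifts are 5, 6, 7, ….
Undoing it on iocma: i−5=d, o−6=i, c−7=v, m−8=e, a−9=r.

diver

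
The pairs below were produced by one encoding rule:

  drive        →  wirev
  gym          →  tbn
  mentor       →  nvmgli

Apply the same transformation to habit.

szyrg

Each pair mirrors across the alphabet (d↔w, r↔i, i↔r): positions sum to 25. This is the alphabet-reversal cipher (Atbash): a becomes z, b becomes y, etc.
For habit: h↔s, a↔z, b↔y, i↔r, t↔g.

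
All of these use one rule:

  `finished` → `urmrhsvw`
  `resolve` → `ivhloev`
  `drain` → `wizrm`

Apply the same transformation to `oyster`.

Letters are reflected about the middle of the alphabet (position → 25−position): Atbash.
For oyster: o↔l, y↔b, s↔h, t↔g, e↔v, r↔i.

lbhgvi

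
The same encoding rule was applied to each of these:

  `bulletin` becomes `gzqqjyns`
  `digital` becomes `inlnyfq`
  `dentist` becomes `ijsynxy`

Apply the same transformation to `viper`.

Every letter moves 5 places later in the alphabet, wrapping around z→a.
On viper: v+5=a, i+5=n, p+5=u, e+5=j, r+5=w.

anujw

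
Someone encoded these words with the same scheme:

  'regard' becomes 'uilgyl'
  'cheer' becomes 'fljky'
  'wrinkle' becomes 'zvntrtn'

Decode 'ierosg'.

The shift increases by 1 at each position, starting from +3: 3, 4, 5, ….
Decoding ierosg: i−3=f, e−4=a, r−5=m, o−6=i, s−7=l, g−8=y.

family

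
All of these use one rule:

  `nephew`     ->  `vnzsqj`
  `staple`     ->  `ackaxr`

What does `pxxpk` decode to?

In nephew: n→v is +8, e→n is +9, p→z is +10, h→s is +11 — the shift increases by 1 each position. Each letter shifts forward by (position + 8), i.e. 8, 9, 10, … — the shift grows by one for each successive letter.
Reversing it on pxxpk: p−8=h, x−9=o, x−10=n, p−11=e, k−12=y.

honey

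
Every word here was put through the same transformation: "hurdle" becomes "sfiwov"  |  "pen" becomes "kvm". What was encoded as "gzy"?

Each pair mirrors across the alphabet (h↔s, u↔f, r↔i): positions sum to 25. Letters are reflected about the middle of the alphabet (position → 25−position): Atbash.
Decoding gzy: g↔t, z↔a, y↔b.

tab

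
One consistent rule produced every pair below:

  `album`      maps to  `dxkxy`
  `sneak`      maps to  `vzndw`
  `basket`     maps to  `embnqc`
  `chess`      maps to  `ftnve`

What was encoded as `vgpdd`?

A repeating key of period 3 is used — shifts +3, +12, +9 over and over.
Undoing it on vgpdd: v−3=s, g−12=u, p−9=g, d−3=a, d−12=r.

sugar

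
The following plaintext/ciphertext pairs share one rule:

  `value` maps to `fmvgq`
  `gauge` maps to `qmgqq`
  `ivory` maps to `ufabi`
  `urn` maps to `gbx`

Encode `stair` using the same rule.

cdmub

Two shifts are in play — +12 for a/e/i/o/u, +10 for every other letter.
On stair: s(cons)+10=c, t(cons)+10=d, a(vowel)+12=m, i(vowel)+12=u, r(cons)+10=b.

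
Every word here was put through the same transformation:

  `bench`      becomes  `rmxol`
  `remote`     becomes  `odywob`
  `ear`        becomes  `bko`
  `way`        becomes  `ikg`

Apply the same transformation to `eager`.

boqko

Two steps: reverse the string, then apply a Caesar shift of +10.
On eager: reverse → regae; then shift: r+10=b, e+10=o, g+10=q, a+10=k, e+10=o.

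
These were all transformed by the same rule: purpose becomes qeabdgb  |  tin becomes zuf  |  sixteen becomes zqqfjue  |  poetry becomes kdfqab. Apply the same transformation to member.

dqnyqy

The word is reversed, then every letter is shifted forward by 12.
On member: reverse → rebmem; then shift: r+12=d, e+12=q, b+12=n, m+12=y, e+12=q, m+12=y.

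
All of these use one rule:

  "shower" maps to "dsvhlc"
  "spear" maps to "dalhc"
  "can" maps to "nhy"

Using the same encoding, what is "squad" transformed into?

dbbho

The shift depends on letter class: consonant s→d is +11, but vowel o→v is +7. Two shifts are in play — +7 for a/e/i/o/u, +11 for every other letter.
For squad: s(cons)+11=d, q(cons)+11=b, u(vowel)+7=b, a(vowel)+7=h, d(cons)+11=o.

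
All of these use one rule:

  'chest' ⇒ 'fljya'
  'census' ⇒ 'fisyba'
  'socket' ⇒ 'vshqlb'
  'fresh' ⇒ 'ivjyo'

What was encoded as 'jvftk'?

grand

In chest: c→f is +3, h→l is +4, e→j is +5, s→y is +6 — the shift increases by 1 each position. Each letter shifts forward by (position + 3), i.e. 3, 4, 5, … — the shift grows by one for each successive letter.
Decoding jvftk: j−3=g, v−4=r, f−5=a, t−6=n, k−7=d.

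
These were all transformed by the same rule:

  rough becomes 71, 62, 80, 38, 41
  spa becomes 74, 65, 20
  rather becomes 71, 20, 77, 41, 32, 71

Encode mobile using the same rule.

56, 62, 23, 44, 53, 32

r(#18)→71 and o(#15)→62: differences scale by 3, so n = 3·pos + 17. Each letter becomes 3×(its alphabet position, a=1..z=26) + 17.
On mobile: m=13→56, o=15→62, b=2→23, i=9→44, l=12→53, e=5→32.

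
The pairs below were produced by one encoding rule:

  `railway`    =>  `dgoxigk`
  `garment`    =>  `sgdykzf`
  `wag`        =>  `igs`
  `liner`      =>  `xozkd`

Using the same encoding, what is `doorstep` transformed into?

The shift depends on letter class: consonant r→d is +12, but vowel a→g is +6. Vowels shift forward by 6 and consonants shift forward by 12.
For doorstep: d(cons)+12=p, o(vowel)+6=u, o(vowel)+6=u, r(cons)+12=d, s(cons)+12=e, t(cons)+12=f, e(vowel)+6=k, p(cons)+12=b.

puudefkb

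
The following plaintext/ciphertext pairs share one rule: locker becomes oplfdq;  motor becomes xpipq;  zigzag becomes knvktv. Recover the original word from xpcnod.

Each letter's alphabet position (a=0..z=25) is mapped through 9·x+19 mod 26 — an affine cipher.
Undoing it on xpcnod: x(23)→3·(23−19)≡12=m; p(15)→3·(15−19)≡14=o; c(2)→3·(2−19)≡1=b; n(13)→3·(13−19)≡8=i; o(14)→3·(14−19)≡11=l; d(3)→3·(3−19)≡4=e (all mod 26).

mobile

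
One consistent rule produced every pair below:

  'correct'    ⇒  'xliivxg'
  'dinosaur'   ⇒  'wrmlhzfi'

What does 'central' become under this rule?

Each pair mirrors across the alphabet (c↔x, o↔l, r↔i): positions sum to 25. Letters are reflected about the middle of the alphabet (position → 25−position): Atbash.
Applying it to central: c↔x, e↔v, n↔m, t↔g, r↔i, a↔z, l↔o.

xvmgizo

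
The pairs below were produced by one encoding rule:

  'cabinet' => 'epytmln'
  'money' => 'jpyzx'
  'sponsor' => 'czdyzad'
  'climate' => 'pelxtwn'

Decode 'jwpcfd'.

Two steps: reverse the string, then apply a Caesar shift of +11.
Undoing it on jwpcfd: shift back: j−11=y, w−11=l, p−11=e, c−11=r, f−11=u, d−11=s → ylerus; then reverse → surely.

surely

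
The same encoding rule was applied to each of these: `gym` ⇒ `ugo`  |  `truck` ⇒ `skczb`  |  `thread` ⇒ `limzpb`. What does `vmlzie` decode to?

The output letters match the input read backwards, each shifted +8: gym reversed is myg. The word is reversed, then every letter is shifted forward by 8.
Reversing it on vmlzie: shift back: v−8=n, m−8=e, l−8=d, z−8=r, i−8=a, e−8=w → nedraw; then reverse → warden.

warden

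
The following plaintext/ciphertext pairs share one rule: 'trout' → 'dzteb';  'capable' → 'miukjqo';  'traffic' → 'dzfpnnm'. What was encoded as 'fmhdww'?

vector

It's a Vigenère-style cipher with numeric key [10,8,5]: position i shifts by key[i mod 3].
Decoding fmhdww: f−10=v, m−8=e, h−5=c, d−10=t, w−8=o, w−5=r.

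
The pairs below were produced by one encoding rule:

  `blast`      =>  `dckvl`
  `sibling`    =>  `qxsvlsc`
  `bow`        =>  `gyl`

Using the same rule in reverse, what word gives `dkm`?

The output letters match the input read backwards, each shifted +10: blast reversed is tsalb. The word is reversed, then every letter is shifted forward by 10.
Reversing it on dkm: shift back: d−10=t, k−10=a, m−10=c → tac; then reverse → cat.

cat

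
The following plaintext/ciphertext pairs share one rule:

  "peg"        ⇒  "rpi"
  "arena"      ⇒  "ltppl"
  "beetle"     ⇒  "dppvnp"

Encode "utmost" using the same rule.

fvozuv

The shift depends on letter class: consonant p→r is +2, but vowel e→p is +11. Two shifts are in play — +11 for a/e/i/o/u, +2 for every other letter.
On utmost: u(vowel)+11=f, t(cons)+2=v, m(cons)+2=o, o(vowel)+11=z, s(cons)+2=u, t(cons)+2=v.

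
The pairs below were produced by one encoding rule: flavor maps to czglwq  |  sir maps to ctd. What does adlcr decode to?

grasp

The output letters match the input read backwards, each shifted +11: flavor reversed is rovalf. Read the word backwards and shift each letter +11.
Reversing it on adlcr: shift back: a−11=p, d−11=s, l−11=a, c−11=r, r−11=g → psarg; then reverse → grasp.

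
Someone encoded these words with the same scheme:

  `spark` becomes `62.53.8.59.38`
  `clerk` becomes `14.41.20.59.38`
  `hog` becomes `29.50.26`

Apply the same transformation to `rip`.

s(#19)→62 and p(#16)→53: differences scale by 3, so n = 3·pos + 5. Each letter becomes 3×(its alphabet position, a=1..z=26) + 5.
On rip: r=18→59, i=9→32, p=16→53.

59.32.53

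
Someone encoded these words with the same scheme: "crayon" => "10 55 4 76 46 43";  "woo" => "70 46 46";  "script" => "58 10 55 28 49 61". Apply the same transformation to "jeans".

c(#3)→10 and r(#18)→55: differences scale by 3, so n = 3·pos + 1. The formula is n = 3×(alphabet index, a=1) + 1.
Applying it to jeans: j=10→31, e=5→16, a=1→4, n=14→43, s=19→58.

31 16 4 43 58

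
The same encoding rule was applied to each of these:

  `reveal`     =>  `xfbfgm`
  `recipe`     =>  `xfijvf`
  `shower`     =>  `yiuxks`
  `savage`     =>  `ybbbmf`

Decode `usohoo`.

origin

Shifts by position in reveal: pos 0: r→x (+6), pos 1: e→f (+1), pos 2: v→b (+6), pos 3: e→f (+1) — repeating every 2. It's a Vigenère-style cipher with numeric key [6,1]: position i shifts by key[i mod 2].
Reversing it on usohoo: u−6=o, s−1=r, o−6=i, h−1=g, o−6=i, o−1=n.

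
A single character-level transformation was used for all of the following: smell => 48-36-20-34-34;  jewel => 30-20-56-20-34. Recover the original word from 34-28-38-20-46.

s(#19)→48 and m(#13)→36: differences scale by 2, so n = 2·pos + 10. With a=1..z=26, the number is 2·pos + 10.
Decoding 34-28-38-20-46: 34→(34−10)÷2=12=l, 28→(28−10)÷2=9=i, 38→(38−10)÷2=14=n, 20→(20−10)÷2=5=e, 46→(46−10)÷2=18=r.

liner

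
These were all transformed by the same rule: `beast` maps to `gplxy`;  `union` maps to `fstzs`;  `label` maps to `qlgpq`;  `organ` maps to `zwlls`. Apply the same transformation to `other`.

The shift depends on letter class: consonant b→g is +5, but vowel e→p is +11. Vowels shift forward by 11 and consonants shift forward by 5.
Applying it to other: o(vowel)+11=z, t(cons)+5=y, h(cons)+5=m, e(vowel)+11=p, r(cons)+5=w.

zympw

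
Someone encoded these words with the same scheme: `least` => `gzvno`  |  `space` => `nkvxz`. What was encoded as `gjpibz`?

Compare letters: l→g is +21, e→z is +21, a→v is +21 — a constant shift. Each letter is shifted forward by 21 in the alphabet (a Caesar shift of +21).
Decoding gjpibz: g−21=l, j−21=o, p−21=u, i−21=n, b−21=g, z−21=e.

lounge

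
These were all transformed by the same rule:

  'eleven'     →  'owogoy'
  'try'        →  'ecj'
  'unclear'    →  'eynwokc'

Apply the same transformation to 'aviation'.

The shift depends on letter class: consonant l→w is +11, but vowel e→o is +10. The rule splits by letter class: vowels +10, consonants +11.
For aviation: a(vowel)+10=k, v(cons)+11=g, i(vowel)+10=s, a(vowel)+10=k, t(cons)+11=e, i(vowel)+10=s, o(vowel)+10=y, n(cons)+11=y.

kgskesyy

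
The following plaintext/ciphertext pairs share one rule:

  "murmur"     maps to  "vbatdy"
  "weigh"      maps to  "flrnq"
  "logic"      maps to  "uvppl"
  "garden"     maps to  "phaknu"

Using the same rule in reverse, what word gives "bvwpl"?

sonic

Shifts by position in murmur: pos 0: m→v (+9), pos 1: u→b (+7), pos 2: r→a (+9), pos 3: m→t (+7) — repeating every 2. A repeating key of period 2 is used — shifts +9, +7 over and over.
Reversing it on bvwpl: b−9=s, v−7=o, w−9=n, p−7=i, l−9=c.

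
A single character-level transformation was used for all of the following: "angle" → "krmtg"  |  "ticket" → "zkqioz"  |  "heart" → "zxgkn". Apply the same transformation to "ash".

The output letters match the input read backwards, each shifted +6: angle reversed is elgna. The word is reversed, then every letter is shifted forward by 6.
Applying it to ash: reverse → hsa; then shift: h+6=n, s+6=y, a+6=g.

nyg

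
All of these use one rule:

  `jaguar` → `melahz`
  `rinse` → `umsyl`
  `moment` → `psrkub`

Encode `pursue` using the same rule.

In jaguar: j→m is +3, a→e is +4, g→l is +5, u→a is +6 — the shift increases by 1 each position. Letter i (0-indexed) is shifted by i+3, so successive shifts are 3, 4, 5, ….
On pursue: p+3=s, u+4=y, r+5=w, s+6=y, u+7=b, e+8=m.

sywybm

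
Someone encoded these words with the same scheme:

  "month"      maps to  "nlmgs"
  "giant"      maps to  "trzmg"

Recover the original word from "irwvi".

Each pair mirrors across the alphabet (m↔n, o↔l, n↔m): positions sum to 25. Each letter is replaced by its mirror in the alphabet: a↔z, b↔y, c↔x, and so on (the Atbash cipher).
Undoing it on irwvi: i↔r, r↔i, w↔d, v↔e, i↔r.

rider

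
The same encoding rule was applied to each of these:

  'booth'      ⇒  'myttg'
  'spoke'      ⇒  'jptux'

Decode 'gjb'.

The output letters match the input read backwards, each shifted +5: booth reversed is htoob. The word is reversed, then every letter is shifted forward by 5.
Undoing it on gjb: shift back: g−5=b, j−5=e, b−5=w → bew; then reverse → web.

web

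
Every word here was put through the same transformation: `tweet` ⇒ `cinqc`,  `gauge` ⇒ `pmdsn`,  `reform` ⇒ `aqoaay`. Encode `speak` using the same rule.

Shifts by position in tweet: pos 0: t→c (+9), pos 1: w→i (+12), pos 2: e→n (+9), pos 3: e→q (+12) — repeating every 2. A repeating key of period 2 is used — shifts +9, +12 over and over.
Applying it to speak: s+9=b, p+12=b, e+9=n, a+12=m, k+9=t.

bbnmt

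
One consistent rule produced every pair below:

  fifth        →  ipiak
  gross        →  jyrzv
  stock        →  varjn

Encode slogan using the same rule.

vsrndu

Shifts by position in fifth: pos 0: f→i (+3), pos 1: i→p (+7), pos 2: f→i (+3), pos 3: t→a (+7) — repeating every 2. The shifts repeat in a cycle of length 2: positions 0,1,… shift by +3, +7, then the pattern repeats.
Applying it to slogan: s+3=v, l+7=s, o+3=r, g+7=n, a+3=d, n+7=u.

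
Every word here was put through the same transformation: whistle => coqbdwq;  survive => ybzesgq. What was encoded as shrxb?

major

In whistle: w→c is +6, h→o is +7, i→q is +8, s→b is +9 — the shift increases by 1 each position. Each letter shifts forward by (position + 6), i.e. 6, 7, 8, … — the shift grows by one for each successive letter.
Undoing it on shrxb: s−6=m, h−7=a, r−8=j, x−9=o, b−10=r.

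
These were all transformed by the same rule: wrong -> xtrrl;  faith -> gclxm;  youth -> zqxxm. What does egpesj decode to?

In wrong: w→x is +1, r→t is +2, o→r is +3, n→r is +4 — the shift increases by 1 each position. The shift increases by 1 at each position, starting from +1: 1, 2, 3, ….
Decoding egpesj: e−1=d, g−2=e, p−3=m, e−4=a, s−5=n, j−6=d.

demand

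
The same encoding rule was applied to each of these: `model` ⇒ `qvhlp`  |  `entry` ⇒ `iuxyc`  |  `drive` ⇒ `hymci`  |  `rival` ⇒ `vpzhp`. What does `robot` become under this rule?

Shifts by position in model: pos 0: m→q (+4), pos 1: o→v (+7), pos 2: d→h (+4), pos 3: e→l (+7) — repeating every 2. It's a Vigenère-style cipher with numeric key [4,7]: position i shifts by key[i mod 2].
Applying it to robot: r+4=v, o+7=v, b+4=f, o+7=v, t+4=x.

vvfvx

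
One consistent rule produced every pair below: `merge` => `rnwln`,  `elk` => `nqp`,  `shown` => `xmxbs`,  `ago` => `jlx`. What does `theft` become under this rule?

ymnky

Vowels shift forward by 9 and consonants shift forward by 5.
On theft: t(cons)+5=y, h(cons)+5=m, e(vowel)+9=n, f(cons)+5=k, t(cons)+5=y.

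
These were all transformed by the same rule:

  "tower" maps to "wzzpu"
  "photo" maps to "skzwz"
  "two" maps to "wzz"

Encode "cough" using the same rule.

The rule splits by letter class: vowels +11, consonants +3.
On cough: c(cons)+3=f, o(vowel)+11=z, u(vowel)+11=f, g(cons)+3=j, h(cons)+3=k.

fzfjk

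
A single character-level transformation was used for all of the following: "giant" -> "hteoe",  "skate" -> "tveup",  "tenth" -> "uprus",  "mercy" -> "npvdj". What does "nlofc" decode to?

maker

Shifts by position in giant: pos 0: g→h (+1), pos 1: i→t (+11), pos 2: a→e (+4), pos 3: n→o (+1), pos 4: t→e (+11) — repeating every 3. The shifts repeat in a cycle of length 3: positions 0,1,… shift by +1, +11, +4, then the pattern repeats.
Undoing it on nlofc: n−1=m, l−11=a, o−4=k, f−1=e, c−11=r.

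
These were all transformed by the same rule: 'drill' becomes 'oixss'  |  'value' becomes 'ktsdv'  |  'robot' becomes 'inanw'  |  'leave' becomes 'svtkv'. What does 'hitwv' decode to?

Each letter's alphabet position (a=0..z=25) is mapped through 7·x+19 mod 26 — an affine cipher.
Reversing it on hitwv: h(7)→15·(7−19)≡2=c; i(8)→15·(8−19)≡17=r; t(19)→15·(19−19)≡0=a; w(22)→15·(22−19)≡19=t; v(21)→15·(21−19)≡4=e (all mod 26).

crate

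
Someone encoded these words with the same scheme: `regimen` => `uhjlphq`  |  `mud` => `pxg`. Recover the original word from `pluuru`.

Compare letters: r→u is +3, e→h is +3, g→j is +3 — a constant shift. Each letter is shifted forward by 3 in the alphabet (a Caesar shift of +3).
Undoing it on pluuru: p−3=m, l−3=i, u−3=r, u−3=r, r−3=o, u−3=r.

mirror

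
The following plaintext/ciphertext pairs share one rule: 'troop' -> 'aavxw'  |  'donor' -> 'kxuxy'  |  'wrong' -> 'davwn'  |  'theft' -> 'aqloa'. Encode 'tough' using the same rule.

Shifts by position in troop: pos 0: t→a (+7), pos 1: r→a (+9), pos 2: o→v (+7), pos 3: o→x (+9) — repeating every 2. The shifts repeat in a cycle of length 2: positions 0,1,… shift by +7, +9, then the pattern repeats.
Applying it to tough: t+7=a, o+9=x, u+7=b, g+9=p, h+7=o.

axbpo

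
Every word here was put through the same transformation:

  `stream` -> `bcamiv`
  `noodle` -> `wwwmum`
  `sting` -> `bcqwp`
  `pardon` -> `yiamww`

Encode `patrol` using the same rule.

yicawu

The shift depends on letter class: consonant s→b is +9, but vowel e→m is +8. Two shifts are in play — +8 for a/e/i/o/u, +9 for every other letter.
Applying it to patrol: p(cons)+9=y, a(vowel)+8=i, t(cons)+9=c, r(cons)+9=a, o(vowel)+8=w, l(cons)+9=u.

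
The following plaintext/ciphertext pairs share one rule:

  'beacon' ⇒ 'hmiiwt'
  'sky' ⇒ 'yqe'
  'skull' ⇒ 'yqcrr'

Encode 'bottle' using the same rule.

The shift depends on letter class: consonant b→h is +6, but vowel e→m is +8. Two shifts are in play — +8 for a/e/i/o/u, +6 for every other letter.
On bottle: b(cons)+6=h, o(vowel)+8=w, t(cons)+6=z, t(cons)+6=z, l(cons)+6=r, e(vowel)+8=m.

hwzzrm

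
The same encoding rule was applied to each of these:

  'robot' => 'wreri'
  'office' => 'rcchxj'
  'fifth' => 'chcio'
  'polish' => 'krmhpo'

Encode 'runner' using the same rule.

wbyyjw

Treating letters as 0–25, the rule is x ↦ 19x + 11 (mod 26).
On runner: r(17)→19·17+11≡22=w; u(20)→19·20+11≡1=b; n(13)→19·13+11≡24=y; n(13)→19·13+11≡24=y; e(4)→19·4+11≡9=j; r(17)→19·17+11≡22=w (all mod 26).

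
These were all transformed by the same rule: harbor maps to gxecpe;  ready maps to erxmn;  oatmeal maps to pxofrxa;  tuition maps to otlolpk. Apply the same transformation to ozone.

pspkr

h(7)→g(6) and a(0)→x(23) fit y≡5x+23 (mod 26); the inverse of 5 mod 26 is 21. This is an affine cipher: with a=0,…,z=25, each position x becomes (5x+23) mod 26.
Applying it to ozone: o(14)→5·14+23≡15=p; z(25)→5·25+23≡18=s; o(14)→5·14+23≡15=p; n(13)→5·13+23≡10=k; e(4)→5·4+23≡17=r (all mod 26).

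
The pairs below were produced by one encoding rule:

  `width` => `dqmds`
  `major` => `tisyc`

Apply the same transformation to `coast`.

jwjce

In width: w→d is +7, i→q is +8, d→m is +9, t→d is +10 — the shift increases by 1 each position. Each letter shifts forward by (position + 7), i.e. 7, 8, 9, … — the shift grows by one for each successive letter.
For coast: c+7=j, o+8=w, a+9=j, s+10=c, t+11=e.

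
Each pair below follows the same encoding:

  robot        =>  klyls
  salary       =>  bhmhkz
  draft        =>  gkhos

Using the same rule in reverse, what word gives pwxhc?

r(17)→k(10) and o(14)→l(11) fit y≡17x+7 (mod 26); the inverse of 17 mod 26 is 23. Treating letters as 0–25, the rule is x ↦ 17x + 7 (mod 26).
Undoing it on pwxhc: p(15)→23·(15−7)≡2=c; w(22)→23·(22−7)≡7=h; x(23)→23·(23−7)≡4=e; h(7)→23·(7−7)≡0=a; c(2)→23·(2−7)≡15=p (all mod 26).

cheap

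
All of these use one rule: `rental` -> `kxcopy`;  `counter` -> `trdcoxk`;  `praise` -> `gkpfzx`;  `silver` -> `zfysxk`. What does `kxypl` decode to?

relay

Treating letters as 0–25, the rule is x ↦ 15x + 15 (mod 26).
Undoing it on kxypl: k(10)→7·(10−15)≡17=r; x(23)→7·(23−15)≡4=e; y(24)→7·(24−15)≡11=l; p(15)→7·(15−15)≡0=a; l(11)→7·(11−15)≡24=y (all mod 26).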